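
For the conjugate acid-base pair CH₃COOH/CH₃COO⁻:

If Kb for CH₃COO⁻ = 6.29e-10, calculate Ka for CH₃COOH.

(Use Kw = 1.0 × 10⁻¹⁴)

For a conjugate pair Ka × Kb = Kw, so Ka = Kw/Kb = 1.0 × 10⁻¹⁴ / 6.29e-10 = 1.59e-05.

K_a = 1.59e-05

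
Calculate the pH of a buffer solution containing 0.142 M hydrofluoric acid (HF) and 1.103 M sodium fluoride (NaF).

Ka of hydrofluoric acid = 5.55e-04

pKa = -log(5.55e-04) = 3.26. pH = pKa + log([A⁻]/[HA]) = 3.26 + log(1.103/0.142)

pH = 4.15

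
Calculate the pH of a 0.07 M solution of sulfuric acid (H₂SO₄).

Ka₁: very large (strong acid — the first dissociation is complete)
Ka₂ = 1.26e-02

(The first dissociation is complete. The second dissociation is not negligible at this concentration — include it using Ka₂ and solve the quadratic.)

First dissociation is complete: [H⁺]₀ = [HSO₄⁻]₀ = C = 0.07 M. Second dissociation HSO₄⁻ ⇌ H⁺ + SO₄²⁻: let x = [SO₄²⁻]. Ka₂ = (C + x)·x / (C − x) = 1.26e-02 → x² + (C + Ka₂)·x − Ka₂·C = 0 → x² + 0.08260·x − 8.820e-04 = 0. x = (−0.08260 + √(0.08260² + 4 × 8.820e-04)) / 2 = 9.5693e-03 M. [H⁺] = C + x = 0.07 + 9.5693e-03 = 7.9569e-02 M. pH = -log(7.9569e-02) = 1.10.

pH = 1.10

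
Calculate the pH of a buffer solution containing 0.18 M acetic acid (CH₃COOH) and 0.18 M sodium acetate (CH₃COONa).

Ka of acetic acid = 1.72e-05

pKa = -log(1.72e-05) = 4.76. pH = pKa + log([A⁻]/[HA]) = 4.76 + log(0.18/0.18)

pH = 4.76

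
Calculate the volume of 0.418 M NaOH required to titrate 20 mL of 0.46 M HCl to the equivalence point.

At equivalence: moles acid = moles base. moles HCl = 0.46 × 20/1000 = 0.0092 mol. V_base = moles / 0.418 × 1000 = 22.0 mL.

V_{base} = 22.0 mL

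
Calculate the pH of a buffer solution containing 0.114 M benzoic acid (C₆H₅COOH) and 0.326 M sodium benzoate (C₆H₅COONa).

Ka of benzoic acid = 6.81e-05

pKa = -log(6.81e-05) = 4.17. pH = pKa + log([A⁻]/[HA]) = 4.17 + log(0.326/0.114)

pH = 4.62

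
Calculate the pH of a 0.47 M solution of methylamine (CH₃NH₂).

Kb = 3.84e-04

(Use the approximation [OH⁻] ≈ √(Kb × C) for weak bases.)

[OH⁻] = √(Kb × C) = √(3.84e-04 × 0.47) = 1.3434e-02. pOH = 1.87, pH = 14 - pOH

pH = 12.13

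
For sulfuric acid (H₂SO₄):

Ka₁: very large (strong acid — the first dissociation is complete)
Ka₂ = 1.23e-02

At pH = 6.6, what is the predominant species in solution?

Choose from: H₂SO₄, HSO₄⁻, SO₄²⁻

The first dissociation is complete, so H₂SO₄ itself is never the predominant species in water; pKa₂ = -log(1.23e-02) = 1.91. For a polyprotic acid the predominant species crosses at each pKa: below pKa_n the protonated form dominates, above it the deprotonated form does. At pH = 6.6, the predominant species is SO₄²⁻.

SO₄²⁻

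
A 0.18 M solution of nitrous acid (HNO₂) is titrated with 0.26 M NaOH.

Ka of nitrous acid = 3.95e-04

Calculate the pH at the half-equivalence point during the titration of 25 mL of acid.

At half-equivalence [HA] = [A⁻], so Henderson-Hasselbalch gives pH = pKa = -log(3.95e-04) = 3.40.

pH = pKa = 3.40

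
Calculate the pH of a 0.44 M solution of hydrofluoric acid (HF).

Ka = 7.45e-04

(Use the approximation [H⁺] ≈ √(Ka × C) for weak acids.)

[H⁺] = √(Ka × C) = √(7.45e-04 × 0.44) = 1.8105e-02. pH = -log(1.8105e-02)

pH = 1.74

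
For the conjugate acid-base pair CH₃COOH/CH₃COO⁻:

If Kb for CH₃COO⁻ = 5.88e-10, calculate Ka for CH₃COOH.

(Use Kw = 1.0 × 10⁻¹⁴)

For a conjugate pair Ka × Kb = Kw, so Ka = Kw/Kb = 1.0 × 10⁻¹⁴ / 5.88e-10 = 1.70e-05.

K_a = 1.70e-05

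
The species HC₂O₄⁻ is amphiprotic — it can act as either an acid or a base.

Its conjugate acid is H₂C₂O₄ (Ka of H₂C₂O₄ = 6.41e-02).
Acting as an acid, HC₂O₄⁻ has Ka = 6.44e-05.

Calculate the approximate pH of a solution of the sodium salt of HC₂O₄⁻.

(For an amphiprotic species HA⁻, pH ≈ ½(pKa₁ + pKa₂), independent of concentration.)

pKa₁ = -log(6.41e-02) = 1.19; pKa₂ = -log(6.44e-05) = 4.19. For an amphiprotic species, pH ≈ ½(pKa₁ + pKa₂) = ½(1.19 + 4.19) = 2.69.

pH = 2.69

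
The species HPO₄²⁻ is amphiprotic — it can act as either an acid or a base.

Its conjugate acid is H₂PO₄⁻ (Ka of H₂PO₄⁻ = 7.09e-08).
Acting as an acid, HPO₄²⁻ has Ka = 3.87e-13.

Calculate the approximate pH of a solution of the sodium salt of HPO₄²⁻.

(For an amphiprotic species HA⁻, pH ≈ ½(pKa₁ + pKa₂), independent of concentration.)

pKa₁ = -log(7.09e-08) = 7.15; pKa₂ = -log(3.87e-13) = 12.41. For an amphiprotic species, pH ≈ ½(pKa₁ + pKa₂) = ½(7.15 + 12.41) = 9.78.

pH = 9.78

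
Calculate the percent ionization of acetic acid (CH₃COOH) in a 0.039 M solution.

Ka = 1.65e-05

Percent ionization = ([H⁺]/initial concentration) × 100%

Using Ka equilibrium: x² + Ka×x - Ka×C = 0. Solving: [H⁺] = 7.9398e-04. Percent = (7.9398e-04/0.039) × 100

Percent ionization = 2.04%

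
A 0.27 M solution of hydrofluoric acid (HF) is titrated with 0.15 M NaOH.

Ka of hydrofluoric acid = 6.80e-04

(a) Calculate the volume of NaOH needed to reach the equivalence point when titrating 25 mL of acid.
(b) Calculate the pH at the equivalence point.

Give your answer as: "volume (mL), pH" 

moles acid = 0.27 × 25/1000 = 0.00675 mol; V_base = moles/0.15 × 1000 = 45.0 mL. At equivalence only the conjugate base is present: [A⁻] = 0.00675/0.070 = 9.6429e-02 M. Kb = Kw/Ka = 1.47e-11; [OH⁻] = √(Kb × [A⁻]) = 1.1908e-06; pOH = 5.92; pH = 14 - pOH = 8.08.

V = 45.0 mL, pH = 8.08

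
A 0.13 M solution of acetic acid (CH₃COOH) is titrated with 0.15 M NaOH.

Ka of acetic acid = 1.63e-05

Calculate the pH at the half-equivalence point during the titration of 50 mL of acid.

At half-equivalence [HA] = [A⁻], so Henderson-Hasselbalch gives pH = pKa = -log(1.63e-05) = 4.79.

pH = pKa = 4.79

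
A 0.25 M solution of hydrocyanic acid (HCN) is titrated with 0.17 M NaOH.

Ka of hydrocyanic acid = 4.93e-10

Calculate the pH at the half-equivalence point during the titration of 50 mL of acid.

At half-equivalence [HA] = [A⁻], so Henderson-Hasselbalch gives pH = pKa = -log(4.93e-10) = 9.31.

pH = pKa = 9.31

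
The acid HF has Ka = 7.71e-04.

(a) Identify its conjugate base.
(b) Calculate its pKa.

(a) The conjugate base is formed by removing one H⁺ from HF, giving F⁻. (b) pKa = -log(Ka) = -log(7.71e-04) = 3.11.

Conjugate base: F⁻; pK_a = 3.11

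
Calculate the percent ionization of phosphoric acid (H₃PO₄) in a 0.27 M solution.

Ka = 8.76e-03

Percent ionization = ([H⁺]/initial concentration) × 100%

Using Ka equilibrium: x² + Ka×x - Ka×C = 0. Solving: [H⁺] = 4.4450e-02. Percent = (4.4450e-02/0.27) × 100

Percent ionization = 16.5%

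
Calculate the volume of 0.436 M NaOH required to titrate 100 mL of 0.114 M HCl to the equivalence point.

At equivalence: moles acid = moles base. moles HCl = 0.114 × 100/1000 = 0.0114 mol. V_base = moles / 0.436 × 1000 = 26.1 mL.

V_{base} = 26.1 mL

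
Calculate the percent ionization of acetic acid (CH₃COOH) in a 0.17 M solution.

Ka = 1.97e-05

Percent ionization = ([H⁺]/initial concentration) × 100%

Using Ka equilibrium: x² + Ka×x - Ka×C = 0. Solving: [H⁺] = 1.8202e-03. Percent = (1.8202e-03/0.17) × 100

Percent ionization = 1.07%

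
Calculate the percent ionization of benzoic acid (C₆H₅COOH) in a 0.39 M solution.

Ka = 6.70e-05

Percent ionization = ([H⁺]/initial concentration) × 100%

Using Ka equilibrium: x² + Ka×x - Ka×C = 0. Solving: [H⁺] = 5.0784e-03. Percent = (5.0784e-03/0.39) × 100

Percent ionization = 1.3%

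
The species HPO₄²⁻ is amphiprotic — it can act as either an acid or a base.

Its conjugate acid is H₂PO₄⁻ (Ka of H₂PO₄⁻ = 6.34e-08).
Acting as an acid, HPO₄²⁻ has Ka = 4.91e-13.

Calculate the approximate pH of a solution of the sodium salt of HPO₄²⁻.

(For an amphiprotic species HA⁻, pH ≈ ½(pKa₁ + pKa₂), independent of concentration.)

pKa₁ = -log(6.34e-08) = 7.20; pKa₂ = -log(4.91e-13) = 12.31. For an amphiprotic species, pH ≈ ½(pKa₁ + pKa₂) = ½(7.20 + 12.31) = 9.75.

pH = 9.75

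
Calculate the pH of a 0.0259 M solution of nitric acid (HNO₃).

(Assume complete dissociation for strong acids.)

[H⁺] = 0.0259 M for strong acid. pH = -log[H⁺] = -log(0.0259)

pH = 1.59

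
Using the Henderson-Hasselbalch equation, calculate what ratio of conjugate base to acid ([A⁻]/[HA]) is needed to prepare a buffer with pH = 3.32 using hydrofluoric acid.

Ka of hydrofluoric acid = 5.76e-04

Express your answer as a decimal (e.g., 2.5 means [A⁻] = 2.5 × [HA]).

pKa = -log(5.76e-04) = 3.2396. pH = pKa + log([A⁻]/[HA]), so log([A⁻]/[HA]) = pH − pKa = 3.32 − 3.2396 = 0.0804. [A⁻]/[HA] = 10^(0.0804) = 1.20

[A⁻]/[HA] = 1.20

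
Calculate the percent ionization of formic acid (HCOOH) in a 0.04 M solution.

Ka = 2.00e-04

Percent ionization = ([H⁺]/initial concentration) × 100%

Using Ka equilibrium: x² + Ka×x - Ka×C = 0. Solving: [H⁺] = 2.7302e-03. Percent = (2.7302e-03/0.04) × 100

Percent ionization = 6.83%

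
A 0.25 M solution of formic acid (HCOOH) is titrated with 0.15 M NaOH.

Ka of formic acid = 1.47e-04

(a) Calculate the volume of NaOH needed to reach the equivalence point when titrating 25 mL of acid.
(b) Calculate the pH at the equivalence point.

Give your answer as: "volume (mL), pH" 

moles acid = 0.25 × 25/1000 = 0.00625 mol; V_base = moles/0.15 × 1000 = 41.7 mL. At equivalence only the conjugate base is present: [A⁻] = 0.00625/0.067 = 9.3750e-02 M. Kb = Kw/Ka = 6.80e-11; [OH⁻] = √(Kb × [A⁻]) = 2.5254e-06; pOH = 5.60; pH = 14 - pOH = 8.40.

V = 41.7 mL, pH = 8.40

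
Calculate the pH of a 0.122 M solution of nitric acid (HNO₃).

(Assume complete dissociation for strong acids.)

[H⁺] = 0.122 M for strong acid. pH = -log[H⁺] = -log(0.122)

pH = 0.91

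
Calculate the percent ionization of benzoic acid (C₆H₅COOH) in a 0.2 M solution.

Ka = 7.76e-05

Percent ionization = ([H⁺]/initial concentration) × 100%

Using Ka equilibrium: x² + Ka×x - Ka×C = 0. Solving: [H⁺] = 3.9009e-03. Percent = (3.9009e-03/0.2) × 100

Percent ionization = 1.95%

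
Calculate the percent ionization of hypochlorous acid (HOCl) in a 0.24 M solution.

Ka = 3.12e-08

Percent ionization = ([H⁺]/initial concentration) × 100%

Using Ka equilibrium: x² + Ka×x - Ka×C = 0. Solving: [H⁺] = 8.6518e-05. Percent = (8.6518e-05/0.24) × 100

Percent ionization = 0.036%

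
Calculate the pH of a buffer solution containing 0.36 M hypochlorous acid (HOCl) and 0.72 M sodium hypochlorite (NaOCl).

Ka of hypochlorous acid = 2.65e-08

pKa = -log(2.65e-08) = 7.58. pH = pKa + log([A⁻]/[HA]) = 7.58 + log(0.72/0.36)

pH = 7.88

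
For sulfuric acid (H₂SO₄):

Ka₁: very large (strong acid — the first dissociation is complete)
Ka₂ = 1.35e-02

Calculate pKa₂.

pKa₂ = -log(Ka₂) = -log(1.35e-02) = 1.87.

pK_{a2} = 1.87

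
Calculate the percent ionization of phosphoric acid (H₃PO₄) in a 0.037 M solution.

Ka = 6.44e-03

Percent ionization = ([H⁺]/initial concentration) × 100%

Using Ka equilibrium: x² + Ka×x - Ka×C = 0. Solving: [H⁺] = 1.2549e-02. Percent = (1.2549e-02/0.037) × 100

Percent ionization = 33.9%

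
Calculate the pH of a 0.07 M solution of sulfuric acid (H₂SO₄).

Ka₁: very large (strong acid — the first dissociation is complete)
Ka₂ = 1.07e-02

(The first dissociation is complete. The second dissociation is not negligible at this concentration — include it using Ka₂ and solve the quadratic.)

First dissociation is complete: [H⁺]₀ = [HSO₄⁻]₀ = C = 0.07 M. Second dissociation HSO₄⁻ ⇌ H⁺ + SO₄²⁻: let x = [SO₄²⁻]. Ka₂ = (C + x)·x / (C − x) = 1.07e-02 → x² + (C + Ka₂)·x − Ka₂·C = 0 → x² + 0.08070·x − 7.490e-04 = 0. x = (−0.08070 + √(0.08070² + 4 × 7.490e-04)) / 2 = 8.4057e-03 M. [H⁺] = C + x = 0.07 + 8.4057e-03 = 7.8406e-02 M. pH = -log(7.8406e-02) = 1.11.

pH = 1.11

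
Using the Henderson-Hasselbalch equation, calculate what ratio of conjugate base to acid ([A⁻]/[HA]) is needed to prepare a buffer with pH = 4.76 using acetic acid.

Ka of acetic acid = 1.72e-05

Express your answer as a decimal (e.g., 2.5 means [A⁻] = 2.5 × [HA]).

pKa = -log(1.72e-05) = 4.7645. pH = pKa + log([A⁻]/[HA]), so log([A⁻]/[HA]) = pH − pKa = 4.76 − 4.7645 = -0.0045. [A⁻]/[HA] = 10^(-0.0045) = 0.990

[A⁻]/[HA] = 0.990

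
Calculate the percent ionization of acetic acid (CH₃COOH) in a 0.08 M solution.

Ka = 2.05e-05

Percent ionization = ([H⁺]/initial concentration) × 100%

Using Ka equilibrium: x² + Ka×x - Ka×C = 0. Solving: [H⁺] = 1.2704e-03. Percent = (1.2704e-03/0.08) × 100

Percent ionization = 1.59%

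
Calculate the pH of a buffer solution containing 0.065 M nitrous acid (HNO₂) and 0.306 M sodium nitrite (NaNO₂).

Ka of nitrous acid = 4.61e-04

pKa = -log(4.61e-04) = 3.34. pH = pKa + log([A⁻]/[HA]) = 3.34 + log(0.306/0.065)

pH = 4.01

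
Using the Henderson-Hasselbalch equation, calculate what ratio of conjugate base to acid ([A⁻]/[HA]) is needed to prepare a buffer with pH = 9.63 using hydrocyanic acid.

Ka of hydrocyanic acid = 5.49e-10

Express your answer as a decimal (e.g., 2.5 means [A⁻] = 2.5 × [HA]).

pKa = -log(5.49e-10) = 9.2604. pH = pKa + log([A⁻]/[HA]), so log([A⁻]/[HA]) = pH − pKa = 9.63 − 9.2604 = 0.3696. [A⁻]/[HA] = 10^(0.3696) = 2.34

[A⁻]/[HA] = 2.34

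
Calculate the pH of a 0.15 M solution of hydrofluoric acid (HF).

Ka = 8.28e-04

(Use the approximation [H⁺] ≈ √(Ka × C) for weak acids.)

[H⁺] = √(Ka × C) = √(8.28e-04 × 0.15) = 1.1145e-02. pH = -log(1.1145e-02)

pH = 1.95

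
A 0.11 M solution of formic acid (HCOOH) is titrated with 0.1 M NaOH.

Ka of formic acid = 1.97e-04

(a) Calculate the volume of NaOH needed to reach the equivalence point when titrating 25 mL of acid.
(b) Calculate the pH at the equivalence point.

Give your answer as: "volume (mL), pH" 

moles acid = 0.11 × 25/1000 = 0.00275 mol; V_base = moles/0.1 × 1000 = 27.5 mL. At equivalence only the conjugate base is present: [A⁻] = 0.00275/0.052 = 5.2381e-02 M. Kb = Kw/Ka = 5.08e-11; [OH⁻] = √(Kb × [A⁻]) = 1.6306e-06; pOH = 5.79; pH = 14 - pOH = 8.21.

V = 27.5 mL, pH = 8.21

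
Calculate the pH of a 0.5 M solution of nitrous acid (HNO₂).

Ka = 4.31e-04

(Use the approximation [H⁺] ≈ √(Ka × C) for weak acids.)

[H⁺] = √(Ka × C) = √(4.31e-04 × 0.5) = 1.4680e-02. pH = -log(1.4680e-02)

pH = 1.83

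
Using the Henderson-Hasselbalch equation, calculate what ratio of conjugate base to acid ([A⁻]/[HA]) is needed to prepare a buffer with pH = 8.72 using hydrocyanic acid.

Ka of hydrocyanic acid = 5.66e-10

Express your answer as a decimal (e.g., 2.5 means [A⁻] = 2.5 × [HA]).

pKa = -log(5.66e-10) = 9.2472. pH = pKa + log([A⁻]/[HA]), so log([A⁻]/[HA]) = pH − pKa = 8.72 − 9.2472 = -0.5272. [A⁻]/[HA] = 10^(-0.5272) = 0.297

[A⁻]/[HA] = 0.297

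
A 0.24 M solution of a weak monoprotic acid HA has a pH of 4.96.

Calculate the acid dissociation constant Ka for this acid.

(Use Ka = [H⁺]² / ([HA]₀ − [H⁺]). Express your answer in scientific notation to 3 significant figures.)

[H⁺] = 10^(−pH) = 10^(−4.96) = 1.096e-05 M. For HA ⇌ H⁺ + A⁻, Ka = [H⁺][A⁻]/[HA] = [H⁺]² / ([HA]₀ − [H⁺]) = (1.096e-05)² / (0.24 − 1.096e-05) = 5.01e-10.

K_a = 5.01e-10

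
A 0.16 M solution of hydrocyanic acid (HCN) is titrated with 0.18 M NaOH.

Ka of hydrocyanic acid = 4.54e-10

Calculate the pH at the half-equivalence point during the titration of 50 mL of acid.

At half-equivalence [HA] = [A⁻], so Henderson-Hasselbalch gives pH = pKa = -log(4.54e-10) = 9.34.

pH = pKa = 9.34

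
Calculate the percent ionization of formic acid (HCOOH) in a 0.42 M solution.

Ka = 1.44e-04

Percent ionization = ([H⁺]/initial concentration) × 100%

Using Ka equilibrium: x² + Ka×x - Ka×C = 0. Solving: [H⁺] = 7.7052e-03. Percent = (7.7052e-03/0.42) × 100

Percent ionization = 1.83%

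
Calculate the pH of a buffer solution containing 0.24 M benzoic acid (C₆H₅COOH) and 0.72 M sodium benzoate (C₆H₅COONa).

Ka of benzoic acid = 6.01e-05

pKa = -log(6.01e-05) = 4.22. pH = pKa + log([A⁻]/[HA]) = 4.22 + log(0.72/0.24)

pH = 4.70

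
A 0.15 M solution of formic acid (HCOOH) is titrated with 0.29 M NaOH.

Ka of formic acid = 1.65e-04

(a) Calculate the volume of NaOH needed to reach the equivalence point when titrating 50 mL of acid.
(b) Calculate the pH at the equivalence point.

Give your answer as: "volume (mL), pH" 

moles acid = 0.15 × 50/1000 = 0.0075 mol; V_base = moles/0.29 × 1000 = 25.9 mL. At equivalence only the conjugate base is present: [A⁻] = 0.0075/0.076 = 9.8864e-02 M. Kb = Kw/Ka = 6.06e-11; [OH⁻] = √(Kb × [A⁻]) = 2.4478e-06; pOH = 5.61; pH = 14 - pOH = 8.39.

V = 25.9 mL, pH = 8.39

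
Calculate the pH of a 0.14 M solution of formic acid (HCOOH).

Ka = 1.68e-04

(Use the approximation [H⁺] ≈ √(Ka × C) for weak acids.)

[H⁺] = √(Ka × C) = √(1.68e-04 × 0.14) = 4.8497e-03. pH = -log(4.8497e-03)

pH = 2.31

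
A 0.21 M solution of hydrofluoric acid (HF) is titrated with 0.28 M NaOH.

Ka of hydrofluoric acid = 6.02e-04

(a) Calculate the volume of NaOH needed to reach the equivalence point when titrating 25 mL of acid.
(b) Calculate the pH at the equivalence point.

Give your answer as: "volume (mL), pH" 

moles acid = 0.21 × 25/1000 = 0.00525 mol; V_base = moles/0.28 × 1000 = 18.8 mL. At equivalence only the conjugate base is present: [A⁻] = 0.00525/0.044 = 1.2000e-01 M. Kb = Kw/Ka = 1.66e-11; [OH⁻] = √(Kb × [A⁻]) = 1.4119e-06; pOH = 5.85; pH = 14 - pOH = 8.15.

V = 18.8 mL, pH = 8.15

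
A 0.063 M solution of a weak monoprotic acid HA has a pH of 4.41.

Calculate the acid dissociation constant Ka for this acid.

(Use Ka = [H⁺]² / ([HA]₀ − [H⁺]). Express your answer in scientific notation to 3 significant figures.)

[H⁺] = 10^(−pH) = 10^(−4.41) = 3.890e-05 M. For HA ⇌ H⁺ + A⁻, Ka = [H⁺][A⁻]/[HA] = [H⁺]² / ([HA]₀ − [H⁺]) = (3.890e-05)² / (0.063 − 3.890e-05) = 2.40e-08.

K_a = 2.40e-08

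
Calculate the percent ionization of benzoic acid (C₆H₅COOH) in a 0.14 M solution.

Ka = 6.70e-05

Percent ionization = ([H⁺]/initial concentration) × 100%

Using Ka equilibrium: x² + Ka×x - Ka×C = 0. Solving: [H⁺] = 3.0294e-03. Percent = (3.0294e-03/0.14) × 100

Percent ionization = 2.16%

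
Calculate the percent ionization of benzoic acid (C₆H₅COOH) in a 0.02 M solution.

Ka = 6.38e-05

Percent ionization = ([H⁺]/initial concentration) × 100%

Using Ka equilibrium: x² + Ka×x - Ka×C = 0. Solving: [H⁺] = 1.0982e-03. Percent = (1.0982e-03/0.02) × 100

Percent ionization = 5.49%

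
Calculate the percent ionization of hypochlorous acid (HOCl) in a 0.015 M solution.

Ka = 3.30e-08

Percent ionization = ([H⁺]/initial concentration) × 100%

Using Ka equilibrium: x² + Ka×x - Ka×C = 0. Solving: [H⁺] = 2.2232e-05. Percent = (2.2232e-05/0.015) × 100

Percent ionization = 0.148%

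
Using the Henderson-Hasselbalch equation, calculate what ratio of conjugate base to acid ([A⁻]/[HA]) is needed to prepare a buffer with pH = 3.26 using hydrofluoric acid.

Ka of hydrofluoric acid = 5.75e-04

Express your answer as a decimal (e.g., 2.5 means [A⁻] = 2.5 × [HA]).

pKa = -log(5.75e-04) = 3.2403. pH = pKa + log([A⁻]/[HA]), so log([A⁻]/[HA]) = pH − pKa = 3.26 − 3.2403 = 0.0197. [A⁻]/[HA] = 10^(0.0197) = 1.05

[A⁻]/[HA] = 1.05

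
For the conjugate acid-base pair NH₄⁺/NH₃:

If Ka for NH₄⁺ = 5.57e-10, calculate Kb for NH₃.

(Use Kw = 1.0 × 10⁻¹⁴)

For a conjugate pair Ka × Kb = Kw, so Kb = Kw/Ka = 1.0 × 10⁻¹⁴ / 5.57e-10 = 1.80e-05.

K_b = 1.80e-05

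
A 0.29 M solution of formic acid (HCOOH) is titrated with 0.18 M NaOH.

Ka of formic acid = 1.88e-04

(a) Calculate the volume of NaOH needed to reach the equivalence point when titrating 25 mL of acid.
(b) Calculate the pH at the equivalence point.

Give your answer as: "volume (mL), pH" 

moles acid = 0.29 × 25/1000 = 0.00725 mol; V_base = moles/0.18 × 1000 = 40.3 mL. At equivalence only the conjugate base is present: [A⁻] = 0.00725/0.065 = 1.1106e-01 M. Kb = Kw/Ka = 5.32e-11; [OH⁻] = √(Kb × [A⁻]) = 2.4306e-06; pOH = 5.61; pH = 14 - pOH = 8.39.

V = 40.3 mL, pH = 8.39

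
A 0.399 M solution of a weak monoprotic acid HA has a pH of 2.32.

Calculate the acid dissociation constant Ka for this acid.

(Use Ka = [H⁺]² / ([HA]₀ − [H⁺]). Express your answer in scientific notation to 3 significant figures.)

[H⁺] = 10^(−pH) = 10^(−2.32) = 4.786e-03 M. For HA ⇌ H⁺ + A⁻, Ka = [H⁺][A⁻]/[HA] = [H⁺]² / ([HA]₀ − [H⁺]) = (4.786e-03)² / (0.399 − 4.786e-03) = 5.81e-05.

K_a = 5.81e-05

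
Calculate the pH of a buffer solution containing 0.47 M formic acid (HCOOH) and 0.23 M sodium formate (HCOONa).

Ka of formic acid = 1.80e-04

pKa = -log(1.80e-04) = 3.74. pH = pKa + log([A⁻]/[HA]) = 3.74 + log(0.23/0.47)

pH = 3.43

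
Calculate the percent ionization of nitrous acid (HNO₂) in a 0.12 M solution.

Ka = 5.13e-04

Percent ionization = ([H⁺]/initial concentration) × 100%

Using Ka equilibrium: x² + Ka×x - Ka×C = 0. Solving: [H⁺] = 7.5937e-03. Percent = (7.5937e-03/0.12) × 100

Percent ionization = 6.33%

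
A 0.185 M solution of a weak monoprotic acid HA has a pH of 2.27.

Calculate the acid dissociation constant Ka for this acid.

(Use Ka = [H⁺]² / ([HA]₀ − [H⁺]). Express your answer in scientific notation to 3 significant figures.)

[H⁺] = 10^(−pH) = 10^(−2.27) = 5.370e-03 M. For HA ⇌ H⁺ + A⁻, Ka = [H⁺][A⁻]/[HA] = [H⁺]² / ([HA]₀ − [H⁺]) = (5.370e-03)² / (0.185 − 5.370e-03) = 1.61e-04.

K_a = 1.61e-04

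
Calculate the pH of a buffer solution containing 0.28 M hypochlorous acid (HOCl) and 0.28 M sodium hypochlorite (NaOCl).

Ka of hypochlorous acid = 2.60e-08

pKa = -log(2.60e-08) = 7.59. pH = pKa + log([A⁻]/[HA]) = 7.59 + log(0.28/0.28)

pH = 7.59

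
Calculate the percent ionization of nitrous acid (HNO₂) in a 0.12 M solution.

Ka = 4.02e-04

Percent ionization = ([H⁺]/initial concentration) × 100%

Using Ka equilibrium: x² + Ka×x - Ka×C = 0. Solving: [H⁺] = 6.7474e-03. Percent = (6.7474e-03/0.12) × 100

Percent ionization = 5.62%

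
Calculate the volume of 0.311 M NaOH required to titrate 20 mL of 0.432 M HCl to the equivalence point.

At equivalence: moles acid = moles base. moles HCl = 0.432 × 20/1000 = 0.00864 mol. V_base = moles / 0.311 × 1000 = 27.8 mL.

V_{base} = 27.8 mL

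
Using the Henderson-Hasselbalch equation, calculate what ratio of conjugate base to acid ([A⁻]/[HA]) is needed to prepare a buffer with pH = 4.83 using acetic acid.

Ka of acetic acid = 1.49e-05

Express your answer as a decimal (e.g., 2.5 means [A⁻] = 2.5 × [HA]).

pKa = -log(1.49e-05) = 4.8268. pH = pKa + log([A⁻]/[HA]), so log([A⁻]/[HA]) = pH − pKa = 4.83 − 4.8268 = 0.0032. [A⁻]/[HA] = 10^(0.0032) = 1.01

[A⁻]/[HA] = 1.01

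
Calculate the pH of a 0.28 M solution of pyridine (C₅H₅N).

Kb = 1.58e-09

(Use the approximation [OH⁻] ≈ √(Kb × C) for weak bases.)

[OH⁻] = √(Kb × C) = √(1.58e-09 × 0.28) = 2.1033e-05. pOH = 4.68, pH = 14 - pOH

pH = 9.32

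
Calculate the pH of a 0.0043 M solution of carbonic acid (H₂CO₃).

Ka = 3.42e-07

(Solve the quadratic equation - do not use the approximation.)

x² + Ka×x - Ka×C = 0. Using quadratic formula: [H⁺] = 3.8178e-05

pH = 4.42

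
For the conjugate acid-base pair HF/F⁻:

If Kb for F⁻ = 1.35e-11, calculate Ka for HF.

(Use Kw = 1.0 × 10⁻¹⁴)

For a conjugate pair Ka × Kb = Kw, so Ka = Kw/Kb = 1.0 × 10⁻¹⁴ / 1.35e-11 = 7.41e-04.

K_a = 7.41e-04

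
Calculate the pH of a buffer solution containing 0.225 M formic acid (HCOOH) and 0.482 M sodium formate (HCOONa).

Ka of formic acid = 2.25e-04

pKa = -log(2.25e-04) = 3.65. pH = pKa + log([A⁻]/[HA]) = 3.65 + log(0.482/0.225)

pH = 3.98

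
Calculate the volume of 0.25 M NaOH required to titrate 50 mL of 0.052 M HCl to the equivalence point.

At equivalence: moles acid = moles base. moles HCl = 0.052 × 50/1000 = 0.0026 mol. V_base = moles / 0.25 × 1000 = 10.4 mL.

V_{base} = 10.4 mL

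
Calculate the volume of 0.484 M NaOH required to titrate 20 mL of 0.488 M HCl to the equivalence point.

At equivalence: moles acid = moles base. moles HCl = 0.488 × 20/1000 = 0.00976 mol. V_base = moles / 0.484 × 1000 = 20.2 mL.

V_{base} = 20.2 mL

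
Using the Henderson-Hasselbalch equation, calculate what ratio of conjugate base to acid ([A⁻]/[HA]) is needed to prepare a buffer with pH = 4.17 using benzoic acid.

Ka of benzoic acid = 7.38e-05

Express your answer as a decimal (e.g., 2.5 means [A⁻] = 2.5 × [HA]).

pKa = -log(7.38e-05) = 4.1319. pH = pKa + log([A⁻]/[HA]), so log([A⁻]/[HA]) = pH − pKa = 4.17 − 4.1319 = 0.0381. [A⁻]/[HA] = 10^(0.0381) = 1.09

[A⁻]/[HA] = 1.09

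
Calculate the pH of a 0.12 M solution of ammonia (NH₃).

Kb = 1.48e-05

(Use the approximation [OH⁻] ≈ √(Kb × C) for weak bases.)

[OH⁻] = √(Kb × C) = √(1.48e-05 × 0.12) = 1.3327e-03. pOH = 2.88, pH = 14 - pOH

pH = 11.12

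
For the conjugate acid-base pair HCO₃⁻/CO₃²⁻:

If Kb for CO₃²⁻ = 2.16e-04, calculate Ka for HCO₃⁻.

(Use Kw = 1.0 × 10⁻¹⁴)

For a conjugate pair Ka × Kb = Kw, so Ka = Kw/Kb = 1.0 × 10⁻¹⁴ / 2.16e-04 = 4.63e-11.

K_a = 4.63e-11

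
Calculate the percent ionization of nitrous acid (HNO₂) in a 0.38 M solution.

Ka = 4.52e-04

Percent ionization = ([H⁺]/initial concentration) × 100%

Using Ka equilibrium: x² + Ka×x - Ka×C = 0. Solving: [H⁺] = 1.2882e-02. Percent = (1.2882e-02/0.38) × 100

Percent ionization = 3.39%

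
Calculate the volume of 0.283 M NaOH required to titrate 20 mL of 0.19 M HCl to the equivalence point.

At equivalence: moles acid = moles base. moles HCl = 0.19 × 20/1000 = 0.0038 mol. V_base = moles / 0.283 × 1000 = 13.4 mL.

V_{base} = 13.4 mL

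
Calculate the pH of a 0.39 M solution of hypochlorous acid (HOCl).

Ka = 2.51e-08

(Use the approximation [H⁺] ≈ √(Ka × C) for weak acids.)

[H⁺] = √(Ka × C) = √(2.51e-08 × 0.39) = 9.8939e-05. pH = -log(9.8939e-05)

pH = 4.00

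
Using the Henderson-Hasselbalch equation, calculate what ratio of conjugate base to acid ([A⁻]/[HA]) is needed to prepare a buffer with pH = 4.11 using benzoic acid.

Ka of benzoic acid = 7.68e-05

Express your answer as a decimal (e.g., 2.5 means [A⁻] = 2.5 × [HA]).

pKa = -log(7.68e-05) = 4.1146. pH = pKa + log([A⁻]/[HA]), so log([A⁻]/[HA]) = pH − pKa = 4.11 − 4.1146 = -0.0046. [A⁻]/[HA] = 10^(-0.0046) = 0.989

[A⁻]/[HA] = 0.989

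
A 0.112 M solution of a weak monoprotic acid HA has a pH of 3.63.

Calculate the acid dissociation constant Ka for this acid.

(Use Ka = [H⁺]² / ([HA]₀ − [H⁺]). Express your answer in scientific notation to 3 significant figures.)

[H⁺] = 10^(−pH) = 10^(−3.63) = 2.344e-04 M. For HA ⇌ H⁺ + A⁻, Ka = [H⁺][A⁻]/[HA] = [H⁺]² / ([HA]₀ − [H⁺]) = (2.344e-04)² / (0.112 − 2.344e-04) = 4.92e-07.

K_a = 4.92e-07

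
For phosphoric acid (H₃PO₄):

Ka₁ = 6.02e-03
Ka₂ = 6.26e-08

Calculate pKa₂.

pKa₂ = -log(Ka₂) = -log(6.26e-08) = 7.20.

pK_{a2} = 7.20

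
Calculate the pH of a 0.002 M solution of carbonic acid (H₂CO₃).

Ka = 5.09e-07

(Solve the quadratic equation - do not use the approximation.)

x² + Ka×x - Ka×C = 0. Using quadratic formula: [H⁺] = 3.1653e-05

pH = 4.50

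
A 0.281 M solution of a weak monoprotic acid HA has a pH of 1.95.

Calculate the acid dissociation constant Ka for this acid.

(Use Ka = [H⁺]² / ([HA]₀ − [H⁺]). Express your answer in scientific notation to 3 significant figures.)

[H⁺] = 10^(−pH) = 10^(−1.95) = 1.122e-02 M. For HA ⇌ H⁺ + A⁻, Ka = [H⁺][A⁻]/[HA] = [H⁺]² / ([HA]₀ − [H⁺]) = (1.122e-02)² / (0.281 − 1.122e-02) = 4.67e-04.

K_a = 4.67e-04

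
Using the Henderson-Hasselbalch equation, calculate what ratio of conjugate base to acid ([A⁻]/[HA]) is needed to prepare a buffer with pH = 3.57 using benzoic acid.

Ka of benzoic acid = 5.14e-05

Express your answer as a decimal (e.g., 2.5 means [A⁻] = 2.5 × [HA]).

pKa = -log(5.14e-05) = 4.2890. pH = pKa + log([A⁻]/[HA]), so log([A⁻]/[HA]) = pH − pKa = 3.57 − 4.2890 = -0.7190. [A⁻]/[HA] = 10^(-0.7190) = 0.191

[A⁻]/[HA] = 0.191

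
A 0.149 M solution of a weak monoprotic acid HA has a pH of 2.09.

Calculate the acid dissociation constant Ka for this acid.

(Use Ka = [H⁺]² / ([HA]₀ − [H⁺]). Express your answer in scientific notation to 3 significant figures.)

[H⁺] = 10^(−pH) = 10^(−2.09) = 8.128e-03 M. For HA ⇌ H⁺ + A⁻, Ka = [H⁺][A⁻]/[HA] = [H⁺]² / ([HA]₀ − [H⁺]) = (8.128e-03)² / (0.149 − 8.128e-03) = 4.69e-04.

K_a = 4.69e-04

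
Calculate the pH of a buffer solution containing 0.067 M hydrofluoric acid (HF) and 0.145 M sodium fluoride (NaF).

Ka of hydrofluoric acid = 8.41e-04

pKa = -log(8.41e-04) = 3.08. pH = pKa + log([A⁻]/[HA]) = 3.08 + log(0.145/0.067)

pH = 3.41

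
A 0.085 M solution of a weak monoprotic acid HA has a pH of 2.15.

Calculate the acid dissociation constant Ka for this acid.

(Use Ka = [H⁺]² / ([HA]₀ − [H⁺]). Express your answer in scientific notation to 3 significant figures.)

[H⁺] = 10^(−pH) = 10^(−2.15) = 7.079e-03 M. For HA ⇌ H⁺ + A⁻, Ka = [H⁺][A⁻]/[HA] = [H⁺]² / ([HA]₀ − [H⁺]) = (7.079e-03)² / (0.085 − 7.079e-03) = 6.43e-04.

K_a = 6.43e-04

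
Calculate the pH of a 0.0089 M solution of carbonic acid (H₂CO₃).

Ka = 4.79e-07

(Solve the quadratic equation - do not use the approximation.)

x² + Ka×x - Ka×C = 0. Using quadratic formula: [H⁺] = 6.5053e-05

pH = 4.19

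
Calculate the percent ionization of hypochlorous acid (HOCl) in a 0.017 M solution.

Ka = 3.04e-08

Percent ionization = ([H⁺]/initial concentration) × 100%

Using Ka equilibrium: x² + Ka×x - Ka×C = 0. Solving: [H⁺] = 2.2718e-05. Percent = (2.2718e-05/0.017) × 100

Percent ionization = 0.134%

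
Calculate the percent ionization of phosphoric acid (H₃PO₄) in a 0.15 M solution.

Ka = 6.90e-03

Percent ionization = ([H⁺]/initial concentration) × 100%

Using Ka equilibrium: x² + Ka×x - Ka×C = 0. Solving: [H⁺] = 2.8906e-02. Percent = (2.8906e-02/0.15) × 100

Percent ionization = 19.3%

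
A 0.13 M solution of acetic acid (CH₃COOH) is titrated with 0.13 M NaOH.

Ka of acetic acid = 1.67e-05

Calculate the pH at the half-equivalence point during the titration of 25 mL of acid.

At half-equivalence [HA] = [A⁻], so Henderson-Hasselbalch gives pH = pKa = -log(1.67e-05) = 4.78.

pH = pKa = 4.78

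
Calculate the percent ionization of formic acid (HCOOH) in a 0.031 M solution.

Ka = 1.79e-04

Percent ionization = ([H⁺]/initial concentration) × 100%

Using Ka equilibrium: x² + Ka×x - Ka×C = 0. Solving: [H⁺] = 2.2678e-03. Percent = (2.2678e-03/0.031) × 100

Percent ionization = 7.32%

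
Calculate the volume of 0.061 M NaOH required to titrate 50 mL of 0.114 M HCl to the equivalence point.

At equivalence: moles acid = moles base. moles HCl = 0.114 × 50/1000 = 0.0057 mol. V_base = moles / 0.061 × 1000 = 93.4 mL.

V_{base} = 93.4 mL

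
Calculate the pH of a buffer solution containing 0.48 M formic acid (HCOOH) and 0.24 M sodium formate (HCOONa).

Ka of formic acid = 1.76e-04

pKa = -log(1.76e-04) = 3.75. pH = pKa + log([A⁻]/[HA]) = 3.75 + log(0.24/0.48)

pH = 3.45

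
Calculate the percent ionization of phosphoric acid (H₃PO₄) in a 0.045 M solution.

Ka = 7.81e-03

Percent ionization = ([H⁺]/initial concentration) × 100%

Using Ka equilibrium: x² + Ka×x - Ka×C = 0. Solving: [H⁺] = 1.5244e-02. Percent = (1.5244e-02/0.045) × 100

Percent ionization = 33.9%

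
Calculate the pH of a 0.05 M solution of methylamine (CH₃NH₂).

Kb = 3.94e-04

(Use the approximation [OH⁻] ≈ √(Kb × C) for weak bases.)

[OH⁻] = √(Kb × C) = √(3.94e-04 × 0.05) = 4.4385e-03. pOH = 2.35, pH = 14 - pOH

pH = 11.65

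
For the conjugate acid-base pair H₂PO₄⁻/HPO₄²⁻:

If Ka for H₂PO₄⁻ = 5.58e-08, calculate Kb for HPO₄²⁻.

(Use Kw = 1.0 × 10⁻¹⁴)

For a conjugate pair Ka × Kb = Kw, so Kb = Kw/Ka = 1.0 × 10⁻¹⁴ / 5.58e-08 = 1.79e-07.

K_b = 1.79e-07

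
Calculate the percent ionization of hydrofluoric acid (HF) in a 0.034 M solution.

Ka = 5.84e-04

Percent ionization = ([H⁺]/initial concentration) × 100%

Using Ka equilibrium: x² + Ka×x - Ka×C = 0. Solving: [H⁺] = 4.1736e-03. Percent = (4.1736e-03/0.034) × 100

Percent ionization = 12.3%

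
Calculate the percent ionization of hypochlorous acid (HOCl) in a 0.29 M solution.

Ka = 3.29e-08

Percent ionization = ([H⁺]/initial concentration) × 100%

Using Ka equilibrium: x² + Ka×x - Ka×C = 0. Solving: [H⁺] = 9.7662e-05. Percent = (9.7662e-05/0.29) × 100

Percent ionization = 0.0337%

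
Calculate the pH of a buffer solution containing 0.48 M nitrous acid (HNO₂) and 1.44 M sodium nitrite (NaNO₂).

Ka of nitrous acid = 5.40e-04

pKa = -log(5.40e-04) = 3.27. pH = pKa + log([A⁻]/[HA]) = 3.27 + log(1.44/0.48)

pH = 3.74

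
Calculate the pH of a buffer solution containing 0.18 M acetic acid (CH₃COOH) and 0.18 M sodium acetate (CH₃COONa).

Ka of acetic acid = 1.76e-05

pKa = -log(1.76e-05) = 4.75. pH = pKa + log([A⁻]/[HA]) = 4.75 + log(0.18/0.18)

pH = 4.75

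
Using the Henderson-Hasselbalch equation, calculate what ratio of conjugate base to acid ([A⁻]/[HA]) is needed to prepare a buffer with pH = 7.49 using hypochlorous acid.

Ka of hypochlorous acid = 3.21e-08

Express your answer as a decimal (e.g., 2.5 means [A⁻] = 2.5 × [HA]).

pKa = -log(3.21e-08) = 7.4935. pH = pKa + log([A⁻]/[HA]), so log([A⁻]/[HA]) = pH − pKa = 7.49 − 7.4935 = -0.0035. [A⁻]/[HA] = 10^(-0.0035) = 0.992

[A⁻]/[HA] = 0.992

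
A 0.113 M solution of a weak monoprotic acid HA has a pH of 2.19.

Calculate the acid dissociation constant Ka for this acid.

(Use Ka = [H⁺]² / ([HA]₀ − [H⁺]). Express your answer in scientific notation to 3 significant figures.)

[H⁺] = 10^(−pH) = 10^(−2.19) = 6.457e-03 M. For HA ⇌ H⁺ + A⁻, Ka = [H⁺][A⁻]/[HA] = [H⁺]² / ([HA]₀ − [H⁺]) = (6.457e-03)² / (0.113 − 6.457e-03) = 3.91e-04.

K_a = 3.91e-04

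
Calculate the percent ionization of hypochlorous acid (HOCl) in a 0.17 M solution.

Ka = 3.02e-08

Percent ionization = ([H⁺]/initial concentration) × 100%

Using Ka equilibrium: x² + Ka×x - Ka×C = 0. Solving: [H⁺] = 7.1637e-05. Percent = (7.1637e-05/0.17) × 100

Percent ionization = 0.0421%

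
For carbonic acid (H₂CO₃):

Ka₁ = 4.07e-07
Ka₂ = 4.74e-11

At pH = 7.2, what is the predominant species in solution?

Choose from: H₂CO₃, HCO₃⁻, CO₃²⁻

pKa₁ = 6.39, pKa₂ = 10.32. For a polyprotic acid the predominant species crosses at each pKa: below pKa_n the protonated form dominates, above it the deprotonated form does. At pH = 7.2, the predominant species is HCO₃⁻.

HCO₃⁻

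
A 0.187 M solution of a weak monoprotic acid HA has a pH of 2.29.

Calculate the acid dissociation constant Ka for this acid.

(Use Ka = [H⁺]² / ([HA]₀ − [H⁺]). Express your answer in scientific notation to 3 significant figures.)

[H⁺] = 10^(−pH) = 10^(−2.29) = 5.129e-03 M. For HA ⇌ H⁺ + A⁻, Ka = [H⁺][A⁻]/[HA] = [H⁺]² / ([HA]₀ − [H⁺]) = (5.129e-03)² / (0.187 − 5.129e-03) = 1.45e-04.

K_a = 1.45e-04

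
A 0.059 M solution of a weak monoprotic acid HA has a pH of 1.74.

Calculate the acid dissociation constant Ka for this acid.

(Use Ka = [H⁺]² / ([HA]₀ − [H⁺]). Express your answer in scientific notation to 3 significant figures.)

[H⁺] = 10^(−pH) = 10^(−1.74) = 1.820e-02 M. For HA ⇌ H⁺ + A⁻, Ka = [H⁺][A⁻]/[HA] = [H⁺]² / ([HA]₀ − [H⁺]) = (1.820e-02)² / (0.059 − 1.820e-02) = 8.12e-03.

K_a = 8.12e-03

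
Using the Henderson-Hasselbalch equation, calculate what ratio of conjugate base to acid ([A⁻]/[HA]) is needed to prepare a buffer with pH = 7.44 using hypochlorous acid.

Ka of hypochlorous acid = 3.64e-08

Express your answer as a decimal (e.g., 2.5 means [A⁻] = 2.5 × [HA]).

pKa = -log(3.64e-08) = 7.4389. pH = pKa + log([A⁻]/[HA]), so log([A⁻]/[HA]) = pH − pKa = 7.44 − 7.4389 = 0.0011. [A⁻]/[HA] = 10^(0.0011) = 1.00

[A⁻]/[HA] = 1.00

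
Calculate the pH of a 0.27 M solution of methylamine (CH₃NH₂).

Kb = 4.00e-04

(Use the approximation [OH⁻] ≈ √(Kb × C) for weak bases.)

[OH⁻] = √(Kb × C) = √(4.00e-04 × 0.27) = 1.0392e-02. pOH = 1.98, pH = 14 - pOH

pH = 12.02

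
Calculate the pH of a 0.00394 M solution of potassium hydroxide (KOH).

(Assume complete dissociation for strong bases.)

[OH⁻] = 0.00394 M for strong base. pOH = -log[OH⁻] = 2.40, pH = 14 - pOH

pH = 11.60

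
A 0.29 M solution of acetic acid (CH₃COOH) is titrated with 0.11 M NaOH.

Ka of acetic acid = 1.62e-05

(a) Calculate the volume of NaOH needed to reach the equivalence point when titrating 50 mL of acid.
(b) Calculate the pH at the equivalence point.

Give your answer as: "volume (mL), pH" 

moles acid = 0.29 × 50/1000 = 0.0145 mol; V_base = moles/0.11 × 1000 = 131.8 mL. At equivalence only the conjugate base is present: [A⁻] = 0.0145/0.182 = 7.9750e-02 M. Kb = Kw/Ka = 6.17e-10; [OH⁻] = √(Kb × [A⁻]) = 7.0163e-06; pOH = 5.15; pH = 14 - pOH = 8.85.

V = 131.8 mL, pH = 8.85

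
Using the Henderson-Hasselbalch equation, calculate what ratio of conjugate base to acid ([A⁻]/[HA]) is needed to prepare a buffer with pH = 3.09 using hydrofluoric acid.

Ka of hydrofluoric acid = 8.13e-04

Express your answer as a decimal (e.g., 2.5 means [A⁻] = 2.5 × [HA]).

pKa = -log(8.13e-04) = 3.0899. pH = pKa + log([A⁻]/[HA]), so log([A⁻]/[HA]) = pH − pKa = 3.09 − 3.0899 = 0.0001. [A⁻]/[HA] = 10^(0.0001) = 1.00

[A⁻]/[HA] = 1.00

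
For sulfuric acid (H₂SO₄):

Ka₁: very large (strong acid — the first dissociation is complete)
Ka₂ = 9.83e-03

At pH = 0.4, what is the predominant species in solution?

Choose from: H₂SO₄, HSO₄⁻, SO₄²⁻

The first dissociation is complete, so H₂SO₄ itself is never the predominant species in water; pKa₂ = -log(9.83e-03) = 2.01. For a polyprotic acid the predominant species crosses at each pKa: below pKa_n the protonated form dominates, above it the deprotonated form does. At pH = 0.4, the predominant species is HSO₄⁻.

HSO₄⁻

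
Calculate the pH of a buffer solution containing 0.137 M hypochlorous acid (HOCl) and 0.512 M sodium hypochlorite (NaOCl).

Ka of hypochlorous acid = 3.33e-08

pKa = -log(3.33e-08) = 7.48. pH = pKa + log([A⁻]/[HA]) = 7.48 + log(0.512/0.137)

pH = 8.05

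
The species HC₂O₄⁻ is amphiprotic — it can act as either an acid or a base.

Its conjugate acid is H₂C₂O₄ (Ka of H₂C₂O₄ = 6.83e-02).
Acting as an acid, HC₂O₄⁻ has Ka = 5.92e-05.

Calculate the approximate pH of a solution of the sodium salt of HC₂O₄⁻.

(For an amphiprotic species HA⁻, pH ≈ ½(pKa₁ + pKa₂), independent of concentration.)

pKa₁ = -log(6.83e-02) = 1.17; pKa₂ = -log(5.92e-05) = 4.23. For an amphiprotic species, pH ≈ ½(pKa₁ + pKa₂) = ½(1.17 + 4.23) = 2.70.

pH = 2.70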